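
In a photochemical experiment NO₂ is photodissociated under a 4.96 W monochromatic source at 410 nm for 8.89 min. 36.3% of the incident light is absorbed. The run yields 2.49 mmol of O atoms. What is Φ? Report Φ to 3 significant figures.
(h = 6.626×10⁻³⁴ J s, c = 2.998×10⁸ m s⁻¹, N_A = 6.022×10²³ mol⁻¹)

Product: 2.49 mmol = 0.00249 mol.
Photon energy at 410 nm: hc/λ = (6.626×10⁻³⁴)(2.998×10⁸)/(410×10⁻⁹) = 4.845×10⁻¹⁹ J.
Energy delivered: (4.96 W)(533.4 s) = 2646 J.
Photons incident: 2646 / 4.845×10⁻¹⁹ = 5.461×10²¹, i.e. 5.461×10²¹/6.022×10²³ = 0.009068 mol.
Photons absorbed: 0.363 × 0.009068 = 0.003292 mol.
Φ = 0.00249 mol / 0.003292 mol photons = 0.756.

Φ = 0.756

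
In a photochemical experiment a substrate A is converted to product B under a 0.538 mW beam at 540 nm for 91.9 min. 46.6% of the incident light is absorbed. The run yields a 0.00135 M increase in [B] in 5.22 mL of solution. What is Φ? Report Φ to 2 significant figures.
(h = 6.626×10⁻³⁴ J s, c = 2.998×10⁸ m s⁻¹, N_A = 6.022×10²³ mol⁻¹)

Φ = 1.1

Product: (0.00135 M)(0.00522 L) = 7.047×10⁻⁶ mol.
Photon energy at 540 nm: hc/λ = (6.626×10⁻³⁴)(2.998×10⁸)/(540×10⁻⁹) = 3.679×10⁻¹⁹ J.
Energy delivered: (0.538 mW)(5514 s) = 2.967 J.
Photons incident: 2.967 / 3.679×10⁻¹⁹ = 8.065×10¹⁸, i.e. 8.065×10¹⁸/6.022×10²³ = 1.339×10⁻⁵ mol.
Photons absorbed: 0.466 × 1.339×10⁻⁵ = 6.240×10⁻⁶ mol.
Φ = 7.047×10⁻⁶ mol / 6.240×10⁻⁶ mol photons = 1.1.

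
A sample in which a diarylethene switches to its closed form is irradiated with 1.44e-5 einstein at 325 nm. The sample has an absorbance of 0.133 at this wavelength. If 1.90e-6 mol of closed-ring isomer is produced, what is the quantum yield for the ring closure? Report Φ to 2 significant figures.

Fraction absorbed: 1 − 10^(−0.133) = 0.2638.
Photons absorbed: 0.2638 × 1.44e-5 = 3.799e-6 mol.
Φ = 1.90e-6 mol / 3.799e-6 mol photons = 0.50.

Φ = 0.50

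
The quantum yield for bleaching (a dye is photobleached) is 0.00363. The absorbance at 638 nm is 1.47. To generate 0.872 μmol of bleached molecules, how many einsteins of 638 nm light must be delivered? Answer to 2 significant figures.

Product: 0.872 μmol = 8.72e-7 mol.
Photons that must be absorbed: 8.72e-7 / 0.00363 = 2.402e-4 mol.
Fraction absorbed: 1 − 10^(−1.47) = 0.9661.
Incident photons needed: 2.402e-4 / 0.9661 = 2.486e-4 mol.

2.5e-4 einstein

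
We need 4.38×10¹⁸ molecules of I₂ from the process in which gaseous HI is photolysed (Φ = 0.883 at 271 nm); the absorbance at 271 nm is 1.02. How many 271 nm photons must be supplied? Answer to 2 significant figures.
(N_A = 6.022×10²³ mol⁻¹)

Product: 4.38×10¹⁸ / 6.022×10²³ = 7.273×10⁻⁶ mol.
Photons that must be absorbed: 7.273×10⁻⁶ / 0.883 = 8.237×10⁻⁶ mol.
Fraction absorbed: 1 − 10^(−1.02) = 0.9045.
Incident photons needed: 8.237×10⁻⁶ / 0.9045 = 9.107×10⁻⁶ mol.
Photon count: 9.107×10⁻⁶ × 6.022×10²³ = 5.5×10¹⁸.

5.5×10¹⁸ photons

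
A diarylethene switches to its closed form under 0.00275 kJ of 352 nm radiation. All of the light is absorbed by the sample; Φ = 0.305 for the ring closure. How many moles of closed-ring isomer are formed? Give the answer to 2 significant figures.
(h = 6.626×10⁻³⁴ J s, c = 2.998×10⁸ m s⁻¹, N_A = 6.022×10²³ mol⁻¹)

Photon energy at 352 nm: hc/λ = (6.626×10⁻³⁴)(2.998×10⁸)/(352×10⁻⁹) = 5.643×10⁻¹⁹ J.
Incident energy: 0.00275 kJ = 2.75 J.
Photons incident: 2.75 / 5.643×10⁻¹⁹ = 4.873×10¹⁸, i.e. 4.873×10¹⁸/6.022×10²³ = 8.092×10⁻⁶ mol.
Product: Φ × n_abs = 0.305 × 8.092×10⁻⁶ = 2.468×10⁻⁶ mol.

2.5×10⁻⁶ mol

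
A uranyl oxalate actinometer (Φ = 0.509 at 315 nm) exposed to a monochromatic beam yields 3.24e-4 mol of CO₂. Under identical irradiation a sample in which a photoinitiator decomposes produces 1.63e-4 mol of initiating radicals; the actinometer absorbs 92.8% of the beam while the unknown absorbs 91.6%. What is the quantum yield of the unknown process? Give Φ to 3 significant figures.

Φ = 0.259

Photons absorbed by the actinometer: 3.24e-4 / 0.509 = 6.365e-4 mol.
Incident flux: 6.365e-4 / 0.928 = 6.859e-4 einstein.
Absorbed by unknown: 0.916 × 6.859e-4 = 6.283e-4 mol.
Φ(unknown) = 1.63e-4 / 6.283e-4 = 0.259.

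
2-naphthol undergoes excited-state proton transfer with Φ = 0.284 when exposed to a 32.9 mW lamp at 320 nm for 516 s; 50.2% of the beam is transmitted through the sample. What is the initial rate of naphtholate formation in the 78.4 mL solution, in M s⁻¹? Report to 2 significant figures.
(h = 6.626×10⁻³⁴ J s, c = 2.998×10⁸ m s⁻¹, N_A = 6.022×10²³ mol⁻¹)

1.6×10⁻⁷ M s⁻¹

Photon energy at 320 nm: hc/λ = (6.626×10⁻³⁴)(2.998×10⁸)/(320×10⁻⁹) = 6.208×10⁻¹⁹ J.
Energy delivered: (32.9 mW)(516 s) = 16.98 J.
Photons incident: 16.98 / 6.208×10⁻¹⁹ = 2.735×10¹⁹, i.e. 2.735×10¹⁹/6.022×10²³ = 4.542×10⁻⁵ mol.
Fraction absorbed: 1 − 50.2/100 = 0.4980.
Photons absorbed: 0.4980 × 4.542×10⁻⁵ = 2.262×10⁻⁵ mol.
Product formed: 0.284 × 2.262×10⁻⁵ = 6.424×10⁻⁶ mol.
Rate: 6.424×10⁻⁶ mol / (516 s × 0.0784 L) = 1.6×10⁻⁷ M s⁻¹.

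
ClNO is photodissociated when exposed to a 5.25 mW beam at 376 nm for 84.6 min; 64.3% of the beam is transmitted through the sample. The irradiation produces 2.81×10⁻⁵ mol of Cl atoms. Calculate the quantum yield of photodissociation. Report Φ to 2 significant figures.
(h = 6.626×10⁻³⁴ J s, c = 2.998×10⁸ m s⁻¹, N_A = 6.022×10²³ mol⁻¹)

Photon energy at 376 nm: hc/λ = (6.626×10⁻³⁴)(2.998×10⁸)/(376×10⁻⁹) = 5.283×10⁻¹⁹ J.
Energy delivered: (5.25 mW)(5076 s) = 26.65 J.
Photons incident: 26.65 / 5.283×10⁻¹⁹ = 5.044×10¹⁹, i.e. 5.044×10¹⁹/6.022×10²³ = 8.376×10⁻⁵ mol.
Fraction absorbed: 1 − 64.3/100 = 0.3570.
Photons absorbed: 0.3570 × 8.376×10⁻⁵ = 2.990×10⁻⁵ mol.
Φ = 2.81×10⁻⁵ mol / 2.990×10⁻⁵ mol photons = 0.94.

Φ = 0.94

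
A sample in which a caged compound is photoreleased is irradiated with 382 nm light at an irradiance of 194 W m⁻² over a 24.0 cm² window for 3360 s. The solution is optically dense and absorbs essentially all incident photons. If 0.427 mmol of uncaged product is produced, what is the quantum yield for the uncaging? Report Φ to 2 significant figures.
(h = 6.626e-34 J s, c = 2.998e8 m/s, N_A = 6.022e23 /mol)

Product: 0.427 mmol = 4.27e-4 mol.
Photon energy at 382 nm: hc/λ = (6.626e-34)(2.998e8)/(382e-9) = 5.200e-19 J.
Energy delivered: (194 W m⁻²)(24.0e-4 m²)(3360 s) = 1564 J.
Photons incident: 1564 / 5.200e-19 = 3.008e21, i.e. 3.008e21/6.022e23 = 0.004995 mol.
Φ = 4.27e-4 mol / 0.004995 mol photons = 0.085.

Φ = 0.085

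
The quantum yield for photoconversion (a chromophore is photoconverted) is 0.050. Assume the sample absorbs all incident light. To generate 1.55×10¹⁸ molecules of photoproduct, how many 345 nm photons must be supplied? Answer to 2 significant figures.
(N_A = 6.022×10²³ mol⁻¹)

3.1×10¹⁹ photons

Product: 1.55×10¹⁸ / 6.022×10²³ = 2.574×10⁻⁶ mol.
Photons that must be absorbed: 2.574×10⁻⁶ / 0.050 = 5.148×10⁻⁵ mol.
Photon count: 5.148×10⁻⁵ × 6.022×10²³ = 3.1×10¹⁹.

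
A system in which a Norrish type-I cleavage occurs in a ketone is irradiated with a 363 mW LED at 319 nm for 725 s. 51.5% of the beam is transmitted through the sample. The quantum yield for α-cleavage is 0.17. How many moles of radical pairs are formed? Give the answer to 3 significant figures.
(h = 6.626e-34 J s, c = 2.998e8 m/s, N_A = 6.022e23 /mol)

5.79e-5 mol

Photon energy at 319 nm: hc/λ = (6.626e-34)(2.998e8)/(319e-9) = 6.227e-19 J.
Energy delivered: (363 mW)(725 s) = 263.2 J.
Photons incident: 263.2 / 6.227e-19 = 4.227e20, i.e. 4.227e20/6.022e23 = 7.019e-4 mol.
Fraction absorbed: 1 − 51.5/100 = 0.4850.
Photons absorbed: 0.4850 × 7.019e-4 = 3.404e-4 mol.
Product: Φ × n_abs = 0.17 × 3.404e-4 = 5.787e-5 mol.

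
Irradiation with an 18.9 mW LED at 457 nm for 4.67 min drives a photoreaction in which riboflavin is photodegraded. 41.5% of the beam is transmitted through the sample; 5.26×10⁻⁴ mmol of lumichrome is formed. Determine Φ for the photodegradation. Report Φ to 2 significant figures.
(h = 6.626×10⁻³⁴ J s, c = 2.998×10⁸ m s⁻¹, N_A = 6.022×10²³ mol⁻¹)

Φ = 0.044

Product: 5.26×10⁻⁴ mmol = 5.26×10⁻⁷ mol.
Photon energy at 457 nm: hc/λ = (6.626×10⁻³⁴)(2.998×10⁸)/(457×10⁻⁹) = 4.347×10⁻¹⁹ J.
Energy delivered: (18.9 mW)(280.2 s) = 5.296 J.
Photons incident: 5.296 / 4.347×10⁻¹⁹ = 1.218×10¹⁹, i.e. 1.218×10¹⁹/6.022×10²³ = 2.023×10⁻⁵ mol.
Fraction absorbed: 1 − 41.5/100 = 0.5850.
Photons absorbed: 0.5850 × 2.023×10⁻⁵ = 1.183×10⁻⁵ mol.
Φ = 5.26×10⁻⁷ mol / 1.183×10⁻⁵ mol photons = 0.044.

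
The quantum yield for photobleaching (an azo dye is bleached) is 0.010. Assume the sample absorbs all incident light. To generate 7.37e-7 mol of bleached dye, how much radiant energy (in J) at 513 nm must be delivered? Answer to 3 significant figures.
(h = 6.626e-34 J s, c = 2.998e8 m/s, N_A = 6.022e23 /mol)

Photons that must be absorbed: 7.37e-7 / 0.010 = 7.370e-5 mol.
Photon energy: hc/λ = 3.872e-19 J; per mole, 2.332e5 J mol⁻¹.
Energy required: 7.370e-5 × 2.332e5 = 17.2 J.

17.2 J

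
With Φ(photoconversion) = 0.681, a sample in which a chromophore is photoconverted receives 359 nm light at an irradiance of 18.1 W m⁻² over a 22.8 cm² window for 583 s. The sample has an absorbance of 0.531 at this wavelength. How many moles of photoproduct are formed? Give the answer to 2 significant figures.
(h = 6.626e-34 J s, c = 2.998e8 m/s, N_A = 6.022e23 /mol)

Photon energy at 359 nm: hc/λ = (6.626e-34)(2.998e8)/(359e-9) = 5.533e-19 J.
Energy delivered: (18.1 W m⁻²)(22.8e-4 m²)(583 s) = 24.06 J.
Photons incident: 24.06 / 5.533e-19 = 4.348e19, i.e. 4.348e19/6.022e23 = 7.220e-5 mol.
Fraction absorbed: 1 − 10^(−0.531) = 0.7056.
Photons absorbed: 0.7056 × 7.220e-5 = 5.094e-5 mol.
Product: Φ × n_abs = 0.681 × 5.094e-5 = 3.469e-5 mol.

3.5e-5 mol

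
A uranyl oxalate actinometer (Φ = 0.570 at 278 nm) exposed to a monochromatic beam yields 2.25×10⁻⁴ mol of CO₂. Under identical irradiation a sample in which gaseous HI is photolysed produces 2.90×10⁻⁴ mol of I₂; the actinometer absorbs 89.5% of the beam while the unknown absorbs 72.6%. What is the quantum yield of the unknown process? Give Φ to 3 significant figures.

Photons absorbed by the actinometer: 2.25×10⁻⁴ / 0.570 = 3.947×10⁻⁴ mol.
Incident flux: 3.947×10⁻⁴ / 0.895 = 4.410×10⁻⁴ einstein.
Absorbed by unknown: 0.726 × 4.410×10⁻⁴ = 3.202×10⁻⁴ mol.
Φ(unknown) = 2.90×10⁻⁴ / 3.202×10⁻⁴ = 0.906.

Φ = 0.906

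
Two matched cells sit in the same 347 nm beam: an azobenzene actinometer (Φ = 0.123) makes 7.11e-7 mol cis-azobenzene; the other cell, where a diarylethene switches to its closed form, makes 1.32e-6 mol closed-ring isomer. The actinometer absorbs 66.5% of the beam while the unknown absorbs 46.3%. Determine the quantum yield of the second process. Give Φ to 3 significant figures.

Photons absorbed by the actinometer: 7.11e-7 / 0.123 = 5.780e-6 mol.
Incident flux: 5.780e-6 / 0.665 = 8.692e-6 einstein.
Absorbed by unknown: 0.463 × 8.692e-6 = 4.024e-6 mol.
Φ(unknown) = 1.32e-6 / 4.024e-6 = 0.328.

Φ = 0.328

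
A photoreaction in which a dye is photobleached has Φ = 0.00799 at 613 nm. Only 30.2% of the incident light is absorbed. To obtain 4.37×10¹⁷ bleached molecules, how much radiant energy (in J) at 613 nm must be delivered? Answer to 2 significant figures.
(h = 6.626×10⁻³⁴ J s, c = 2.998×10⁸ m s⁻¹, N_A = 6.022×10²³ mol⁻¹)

Product: 4.37×10¹⁷ / 6.022×10²³ = 7.257×10⁻⁷ mol.
Photons that must be absorbed: 7.257×10⁻⁷ / 0.00799 = 9.083×10⁻⁵ mol.
Incident photons needed: 9.083×10⁻⁵ / 0.302 = 3.008×10⁻⁴ mol.
Photon energy: hc/λ = 3.241×10⁻¹⁹ J; per mole, 1.952×10⁵ J mol⁻¹.
Energy required: 3.008×10⁻⁴ × 1.952×10⁵ = 59 J.

59 J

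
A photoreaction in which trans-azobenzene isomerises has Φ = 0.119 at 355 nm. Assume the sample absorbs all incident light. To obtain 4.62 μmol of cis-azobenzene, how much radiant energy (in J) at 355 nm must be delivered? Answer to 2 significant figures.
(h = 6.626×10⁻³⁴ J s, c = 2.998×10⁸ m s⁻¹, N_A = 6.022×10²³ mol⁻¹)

Product: 4.62 μmol = 4.62×10⁻⁶ mol.
Photons that must be absorbed: 4.62×10⁻⁶ / 0.119 = 3.882×10⁻⁵ mol.
Photon energy: hc/λ = 5.596×10⁻¹⁹ J; per mole, 3.370×10⁵ J mol⁻¹.
Energy required: 3.882×10⁻⁵ × 3.370×10⁵ = 13 J.

13 J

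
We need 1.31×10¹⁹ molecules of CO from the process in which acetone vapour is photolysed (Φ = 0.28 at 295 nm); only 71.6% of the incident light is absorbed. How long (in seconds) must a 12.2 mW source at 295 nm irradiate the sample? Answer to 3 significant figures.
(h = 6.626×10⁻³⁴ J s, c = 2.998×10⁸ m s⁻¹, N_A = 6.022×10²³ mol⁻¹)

t ≈ 3610 s

Product: 1.31×10¹⁹ / 6.022×10²³ = 2.175×10⁻⁵ mol.
Photons that must be absorbed: 2.175×10⁻⁵ / 0.28 = 7.768×10⁻⁵ mol.
Incident photons needed: 7.768×10⁻⁵ / 0.716 = 1.085×10⁻⁴ mol.
Photon energy: hc/λ = 6.734×10⁻¹⁹ J; per mole, 4.055×10⁵ J mol⁻¹.
Energy required: 1.085×10⁻⁴ × 4.055×10⁵ = 44.00 J.
Time: 44.00 J / 0.0122 W = 3610 s.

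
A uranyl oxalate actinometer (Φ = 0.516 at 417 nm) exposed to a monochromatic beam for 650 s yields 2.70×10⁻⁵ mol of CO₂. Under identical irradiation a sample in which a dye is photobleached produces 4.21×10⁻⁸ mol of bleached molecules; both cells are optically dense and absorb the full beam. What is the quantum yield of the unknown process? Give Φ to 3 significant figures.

Φ = 8.05×10⁻⁴

Photons absorbed by the actinometer: 2.70×10⁻⁵ / 0.516 = 5.233×10⁻⁵ mol.
Φ(unknown) = 4.21×10⁻⁸ / 5.233×10⁻⁵ = 8.05×10⁻⁴.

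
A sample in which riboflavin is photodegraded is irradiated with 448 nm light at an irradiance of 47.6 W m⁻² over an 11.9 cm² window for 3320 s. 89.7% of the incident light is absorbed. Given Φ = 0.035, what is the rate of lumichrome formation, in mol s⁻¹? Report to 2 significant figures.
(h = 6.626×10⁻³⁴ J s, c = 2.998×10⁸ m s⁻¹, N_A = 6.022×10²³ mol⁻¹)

Photon energy at 448 nm: hc/λ = (6.626×10⁻³⁴)(2.998×10⁸)/(448×10⁻⁹) = 4.434×10⁻¹⁹ J.
Energy delivered: (47.6 W m⁻²)(11.9×10⁻⁴ m²)(3320 s) = 188.1 J.
Photons incident: 188.1 / 4.434×10⁻¹⁹ = 4.242×10²⁰, i.e. 4.242×10²⁰/6.022×10²³ = 7.044×10⁻⁴ mol.
Photons absorbed: 0.897 × 7.044×10⁻⁴ = 6.318×10⁻⁴ mol.
Product formed: 0.035 × 6.318×10⁻⁴ = 2.211×10⁻⁵ mol.
Rate: 2.211×10⁻⁵ / 3320 s = 6.7×10⁻⁹ mol s⁻¹.

6.7×10⁻⁹ mol s⁻¹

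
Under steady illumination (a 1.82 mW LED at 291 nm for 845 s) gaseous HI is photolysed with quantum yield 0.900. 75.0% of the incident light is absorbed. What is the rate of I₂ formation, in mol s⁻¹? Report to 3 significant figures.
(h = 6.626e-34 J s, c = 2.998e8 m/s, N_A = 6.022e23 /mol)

Photon energy at 291 nm: hc/λ = (6.626e-34)(2.998e8)/(291e-9) = 6.826e-19 J.
Energy delivered: (1.82 mW)(845 s) = 1.538 J.
Photons incident: 1.538 / 6.826e-19 = 2.253e18, i.e. 2.253e18/6.022e23 = 3.741e-6 mol.
Photons absorbed: 0.750 × 3.741e-6 = 2.806e-6 mol.
Product formed: 0.900 × 2.806e-6 = 2.525e-6 mol.
Rate: 2.525e-6 / 845 s = 2.99e-9 mol s⁻¹.

2.99e-9 mol s⁻¹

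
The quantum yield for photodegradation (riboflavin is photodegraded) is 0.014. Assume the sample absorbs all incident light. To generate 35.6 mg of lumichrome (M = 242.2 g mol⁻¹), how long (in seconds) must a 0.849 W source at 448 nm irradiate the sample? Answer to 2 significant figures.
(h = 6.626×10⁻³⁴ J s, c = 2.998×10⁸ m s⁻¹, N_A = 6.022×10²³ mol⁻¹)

Product: 35.6 mg / 242.2 g mol⁻¹ = 1.470×10⁻⁴ mol.
Photons that must be absorbed: 1.470×10⁻⁴ / 0.014 = 0.01050 mol.
Photon energy: hc/λ = 4.434×10⁻¹⁹ J; per mole, 2.670×10⁵ J mol⁻¹.
Energy required: 0.01050 × 2.670×10⁵ = 2804 J.
Time: 2804 J / 0.849 W = 3300 s.

t ≈ 3300 s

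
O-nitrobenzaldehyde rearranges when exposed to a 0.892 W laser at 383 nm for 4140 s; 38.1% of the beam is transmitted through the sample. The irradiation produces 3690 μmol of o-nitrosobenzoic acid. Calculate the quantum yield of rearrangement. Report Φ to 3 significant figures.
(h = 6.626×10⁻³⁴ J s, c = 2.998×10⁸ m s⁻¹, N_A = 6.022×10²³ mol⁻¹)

Product: 3690 μmol = 0.00369 mol.
Photon energy at 383 nm: hc/λ = (6.626×10⁻³⁴)(2.998×10⁸)/(383×10⁻⁹) = 5.187×10⁻¹⁹ J.
Energy delivered: (0.892 W)(4140 s) = 3693 J.
Photons incident: 3693 / 5.187×10⁻¹⁹ = 7.120×10²¹, i.e. 7.120×10²¹/6.022×10²³ = 0.01182 mol.
Fraction absorbed: 1 − 38.1/100 = 0.6190.
Photons absorbed: 0.6190 × 0.01182 = 0.007317 mol.
Φ = 0.00369 mol / 0.007317 mol photons = 0.504.

Φ = 0.504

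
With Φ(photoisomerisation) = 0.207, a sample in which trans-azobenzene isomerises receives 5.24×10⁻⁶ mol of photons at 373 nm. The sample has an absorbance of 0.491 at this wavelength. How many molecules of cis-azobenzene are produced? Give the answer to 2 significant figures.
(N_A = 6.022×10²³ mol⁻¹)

4.4×10¹⁷ molecules

Fraction absorbed: 1 − 10^(−0.491) = 0.6772.
Photons absorbed: 0.6772 × 5.24×10⁻⁶ = 3.549×10⁻⁶ mol.
Product: Φ × n_abs = 0.207 × 3.549×10⁻⁶ = 7.346×10⁻⁷ mol.
As a count: 7.346×10⁻⁷ × 6.022×10²³ = 4.4×10¹⁷.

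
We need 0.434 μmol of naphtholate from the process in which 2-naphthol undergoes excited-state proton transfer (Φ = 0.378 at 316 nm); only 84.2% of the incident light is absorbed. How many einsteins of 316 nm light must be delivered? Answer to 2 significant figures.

Product: 0.434 μmol = 4.34×10⁻⁷ mol.
Photons that must be absorbed: 4.34×10⁻⁷ / 0.378 = 1.148×10⁻⁶ mol.
Incident photons needed: 1.148×10⁻⁶ / 0.842 = 1.363×10⁻⁶ mol.

1.4×10⁻⁶ einstein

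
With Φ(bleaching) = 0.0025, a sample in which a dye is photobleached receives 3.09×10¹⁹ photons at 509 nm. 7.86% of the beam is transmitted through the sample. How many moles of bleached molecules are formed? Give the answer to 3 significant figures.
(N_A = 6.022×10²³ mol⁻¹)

1.18×10⁻⁷ mol

Moles of photons: 3.09×10¹⁹ / 6.022×10²³ = 5.131×10⁻⁵ mol.
Fraction absorbed: 1 − 7.86/100 = 0.9214.
Photons absorbed: 0.9214 × 5.131×10⁻⁵ = 4.728×10⁻⁵ mol.
Product: Φ × n_abs = 0.0025 × 4.728×10⁻⁵ = 1.182×10⁻⁷ mol.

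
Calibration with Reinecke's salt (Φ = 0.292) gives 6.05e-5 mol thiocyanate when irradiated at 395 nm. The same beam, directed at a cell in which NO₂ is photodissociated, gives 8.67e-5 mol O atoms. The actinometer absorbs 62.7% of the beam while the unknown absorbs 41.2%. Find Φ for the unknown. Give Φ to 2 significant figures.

Photons absorbed by the actinometer: 6.05e-5 / 0.292 = 2.072e-4 mol.
Incident flux: 2.072e-4 / 0.627 = 3.305e-4 einstein.
Absorbed by unknown: 0.412 × 3.305e-4 = 1.362e-4 mol.
Φ(unknown) = 8.67e-5 / 1.362e-4 = 0.64.

Φ = 0.64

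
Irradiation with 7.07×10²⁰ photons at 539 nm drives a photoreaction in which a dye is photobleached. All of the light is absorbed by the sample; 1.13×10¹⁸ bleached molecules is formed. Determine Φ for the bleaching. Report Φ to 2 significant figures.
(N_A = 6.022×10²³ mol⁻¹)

Product: 1.13×10¹⁸ / 6.022×10²³ = 1.876×10⁻⁶ mol.
Moles of photons: 7.07×10²⁰ / 6.022×10²³ = 0.001174 mol.
Φ = 1.876×10⁻⁶ mol / 0.001174 mol photons = 0.0016.

Φ = 0.0016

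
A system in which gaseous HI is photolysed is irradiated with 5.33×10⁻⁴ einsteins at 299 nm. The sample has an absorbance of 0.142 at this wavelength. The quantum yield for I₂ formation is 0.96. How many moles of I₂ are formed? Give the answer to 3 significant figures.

1.43×10⁻⁴ mol

Fraction absorbed: 1 − 10^(−0.142) = 0.2789.
Photons absorbed: 0.2789 × 5.33×10⁻⁴ = 1.487×10⁻⁴ mol.
Product: Φ × n_abs = 0.96 × 1.487×10⁻⁴ = 1.428×10⁻⁴ mol.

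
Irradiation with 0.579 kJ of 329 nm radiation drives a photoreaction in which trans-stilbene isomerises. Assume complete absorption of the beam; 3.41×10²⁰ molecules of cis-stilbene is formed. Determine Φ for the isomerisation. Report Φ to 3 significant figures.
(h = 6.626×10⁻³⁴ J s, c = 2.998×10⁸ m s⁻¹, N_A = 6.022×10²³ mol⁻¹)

Φ = 0.356

Product: 3.41×10²⁰ / 6.022×10²³ = 5.663×10⁻⁴ mol.
Photon energy at 329 nm: hc/λ = (6.626×10⁻³⁴)(2.998×10⁸)/(329×10⁻⁹) = 6.038×10⁻¹⁹ J.
Incident energy: 0.579 kJ = 579 J.
Photons incident: 579 / 6.038×10⁻¹⁹ = 9.589×10²⁰, i.e. 9.589×10²⁰/6.022×10²³ = 0.001592 mol.
Φ = 5.663×10⁻⁴ mol / 0.001592 mol photons = 0.356.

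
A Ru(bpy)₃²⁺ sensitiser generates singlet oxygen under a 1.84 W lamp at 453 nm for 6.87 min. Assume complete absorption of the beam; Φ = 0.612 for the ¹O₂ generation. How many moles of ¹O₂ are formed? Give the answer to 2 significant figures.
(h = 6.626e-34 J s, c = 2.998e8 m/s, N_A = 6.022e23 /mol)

Photon energy at 453 nm: hc/λ = (6.626e-34)(2.998e8)/(453e-9) = 4.385e-19 J.
Energy delivered: (1.84 W)(412.2 s) = 758.4 J.
Photons incident: 758.4 / 4.385e-19 = 1.730e21, i.e. 1.730e21/6.022e23 = 0.002873 mol.
Product: Φ × n_abs = 0.612 × 0.002873 = 0.001758 mol.

0.0018 mol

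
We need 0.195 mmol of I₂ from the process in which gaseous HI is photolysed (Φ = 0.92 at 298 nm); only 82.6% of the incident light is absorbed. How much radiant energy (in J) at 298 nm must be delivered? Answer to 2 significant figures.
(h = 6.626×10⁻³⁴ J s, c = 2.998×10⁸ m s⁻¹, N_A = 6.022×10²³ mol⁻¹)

Product: 0.195 mmol = 1.95×10⁻⁴ mol.
Photons that must be absorbed: 1.95×10⁻⁴ / 0.92 = 2.120×10⁻⁴ mol.
Incident photons needed: 2.120×10⁻⁴ / 0.826 = 2.567×10⁻⁴ mol.
Photon energy: hc/λ = 6.666×10⁻¹⁹ J; per mole, 4.014×10⁵ J mol⁻¹.
Energy required: 2.567×10⁻⁴ × 4.014×10⁵ = 100 J.

100 J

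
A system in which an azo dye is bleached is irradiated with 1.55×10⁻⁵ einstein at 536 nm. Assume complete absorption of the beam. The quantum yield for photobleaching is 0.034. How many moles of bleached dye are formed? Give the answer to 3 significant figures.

5.27×10⁻⁷ mol

Product: Φ × n_abs = 0.034 × 1.55×10⁻⁵ = 5.270×10⁻⁷ mol.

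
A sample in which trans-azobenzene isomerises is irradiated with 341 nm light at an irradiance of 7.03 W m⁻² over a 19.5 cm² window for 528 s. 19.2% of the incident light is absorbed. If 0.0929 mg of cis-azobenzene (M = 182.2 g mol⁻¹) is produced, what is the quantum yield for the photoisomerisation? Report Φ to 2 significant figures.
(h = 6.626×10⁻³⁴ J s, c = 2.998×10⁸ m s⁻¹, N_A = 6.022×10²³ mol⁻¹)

Product: 0.0929 mg / 182.2 g mol⁻¹ = 5.099×10⁻⁷ mol.
Photon energy at 341 nm: hc/λ = (6.626×10⁻³⁴)(2.998×10⁸)/(341×10⁻⁹) = 5.825×10⁻¹⁹ J.
Energy delivered: (7.03 W m⁻²)(19.5×10⁻⁴ m²)(528 s) = 7.238 J.
Photons incident: 7.238 / 5.825×10⁻¹⁹ = 1.243×10¹⁹, i.e. 1.243×10¹⁹/6.022×10²³ = 2.064×10⁻⁵ mol.
Photons absorbed: 0.192 × 2.064×10⁻⁵ = 3.963×10⁻⁶ mol.
Φ = 5.099×10⁻⁷ mol / 3.963×10⁻⁶ mol photons = 0.13.

Φ = 0.13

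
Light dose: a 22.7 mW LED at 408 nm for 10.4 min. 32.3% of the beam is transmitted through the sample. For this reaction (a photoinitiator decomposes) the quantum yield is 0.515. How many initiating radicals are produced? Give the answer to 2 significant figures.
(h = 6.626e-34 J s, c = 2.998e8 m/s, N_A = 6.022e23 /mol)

1.0e19 initiating radicals

Photon energy at 408 nm: hc/λ = (6.626e-34)(2.998e8)/(408e-9) = 4.869e-19 J.
Energy delivered: (22.7 mW)(624 s) = 14.16 J.
Photons incident: 14.16 / 4.869e-19 = 2.908e19, i.e. 2.908e19/6.022e23 = 4.829e-5 mol.
Fraction absorbed: 1 − 32.3/100 = 0.6770.
Photons absorbed: 0.6770 × 4.829e-5 = 3.269e-5 mol.
Product: Φ × n_abs = 0.515 × 3.269e-5 = 1.684e-5 mol.
As a count: 1.684e-5 × 6.022e23 = 1.0e19.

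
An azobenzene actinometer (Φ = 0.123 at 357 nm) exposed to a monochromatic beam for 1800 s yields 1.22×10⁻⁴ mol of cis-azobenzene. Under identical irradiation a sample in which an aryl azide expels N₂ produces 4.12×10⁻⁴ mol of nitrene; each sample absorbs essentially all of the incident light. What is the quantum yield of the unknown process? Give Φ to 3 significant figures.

Φ = 0.415

Photons absorbed by the actinometer: 1.22×10⁻⁴ / 0.123 = 9.919×10⁻⁴ mol.
Φ(unknown) = 4.12×10⁻⁴ / 9.919×10⁻⁴ = 0.415.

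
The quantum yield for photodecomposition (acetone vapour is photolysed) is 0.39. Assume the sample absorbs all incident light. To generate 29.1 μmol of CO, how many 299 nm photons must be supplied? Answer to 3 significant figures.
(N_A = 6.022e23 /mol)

4.49e19 photons

Product: 29.1 μmol = 2.91e-5 mol.
Photons that must be absorbed: 2.91e-5 / 0.39 = 7.462e-5 mol.
Photon count: 7.462e-5 × 6.022e23 = 4.49e19.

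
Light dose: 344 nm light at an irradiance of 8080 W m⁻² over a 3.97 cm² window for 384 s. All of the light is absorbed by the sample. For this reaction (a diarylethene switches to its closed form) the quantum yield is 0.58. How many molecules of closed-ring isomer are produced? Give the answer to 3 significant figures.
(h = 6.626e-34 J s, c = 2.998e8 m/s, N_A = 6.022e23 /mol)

Photon energy at 344 nm: hc/λ = (6.626e-34)(2.998e8)/(344e-9) = 5.775e-19 J.
Energy delivered: (8080 W m⁻²)(3.97e-4 m²)(384 s) = 1232 J.
Photons incident: 1232 / 5.775e-19 = 2.133e21, i.e. 2.133e21/6.022e23 = 0.003542 mol.
Product: Φ × n_abs = 0.58 × 0.003542 = 0.002054 mol.
As a count: 0.002054 × 6.022e23 = 1.24e21.

1.24e21 molecules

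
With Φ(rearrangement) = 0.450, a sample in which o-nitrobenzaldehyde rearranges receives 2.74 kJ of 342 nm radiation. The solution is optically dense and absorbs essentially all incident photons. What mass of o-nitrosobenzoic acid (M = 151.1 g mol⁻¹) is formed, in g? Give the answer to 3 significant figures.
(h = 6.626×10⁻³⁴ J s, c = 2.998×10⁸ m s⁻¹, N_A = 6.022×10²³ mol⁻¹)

0.533 g

Photon energy at 342 nm: hc/λ = (6.626×10⁻³⁴)(2.998×10⁸)/(342×10⁻⁹) = 5.808×10⁻¹⁹ J.
Incident energy: 2.74 kJ = 2740 J.
Photons incident: 2740 / 5.808×10⁻¹⁹ = 4.718×10²¹, i.e. 4.718×10²¹/6.022×10²³ = 0.007835 mol.
Product: Φ × n_abs = 0.450 × 0.007835 = 0.003526 mol.
Mass: 0.003526 × 151.1 = 0.5328 g = 0.533 g.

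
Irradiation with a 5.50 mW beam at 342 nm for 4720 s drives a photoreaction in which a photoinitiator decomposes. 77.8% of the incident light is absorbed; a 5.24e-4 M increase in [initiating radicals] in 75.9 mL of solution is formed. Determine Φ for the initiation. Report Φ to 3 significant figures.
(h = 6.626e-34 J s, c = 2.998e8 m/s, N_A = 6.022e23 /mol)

Φ = 0.689

Product: (5.24e-4 M)(0.0759 L) = 3.977e-5 mol.
Photon energy at 342 nm: hc/λ = (6.626e-34)(2.998e8)/(342e-9) = 5.808e-19 J.
Energy delivered: (5.50 mW)(4720 s) = 25.96 J.
Photons incident: 25.96 / 5.808e-19 = 4.470e19, i.e. 4.470e19/6.022e23 = 7.423e-5 mol.
Photons absorbed: 0.778 × 7.423e-5 = 5.775e-5 mol.
Φ = 3.977e-5 mol / 5.775e-5 mol photons = 0.689.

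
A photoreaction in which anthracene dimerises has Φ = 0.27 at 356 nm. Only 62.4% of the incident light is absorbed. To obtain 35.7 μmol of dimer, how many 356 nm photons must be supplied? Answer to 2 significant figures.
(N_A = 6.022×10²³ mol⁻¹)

1.3×10²⁰ photons

Product: 35.7 μmol = 3.57×10⁻⁵ mol.
Photons that must be absorbed: 3.57×10⁻⁵ / 0.27 = 1.322×10⁻⁴ mol.
Incident photons needed: 1.322×10⁻⁴ / 0.624 = 2.119×10⁻⁴ mol.
Photon count: 2.119×10⁻⁴ × 6.022×10²³ = 1.3×10²⁰.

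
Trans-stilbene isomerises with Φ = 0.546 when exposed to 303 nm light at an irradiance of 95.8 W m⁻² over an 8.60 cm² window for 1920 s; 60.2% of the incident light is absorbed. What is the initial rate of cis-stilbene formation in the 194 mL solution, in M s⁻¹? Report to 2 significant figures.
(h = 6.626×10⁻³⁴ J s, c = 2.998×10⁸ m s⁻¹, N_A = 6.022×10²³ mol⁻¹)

3.5×10⁻⁷ M s⁻¹

Photon energy at 303 nm: hc/λ = (6.626×10⁻³⁴)(2.998×10⁸)/(303×10⁻⁹) = 6.556×10⁻¹⁹ J.
Energy delivered: (95.8 W m⁻²)(8.60×10⁻⁴ m²)(1920 s) = 158.2 J.
Photons incident: 158.2 / 6.556×10⁻¹⁹ = 2.413×10²⁰, i.e. 2.413×10²⁰/6.022×10²³ = 4.007×10⁻⁴ mol.
Photons absorbed: 0.602 × 4.007×10⁻⁴ = 2.412×10⁻⁴ mol.
Product formed: 0.546 × 2.412×10⁻⁴ = 1.317×10⁻⁴ mol.
Rate: 1.317×10⁻⁴ mol / (1920 s × 0.194 L) = 3.5×10⁻⁷ M s⁻¹.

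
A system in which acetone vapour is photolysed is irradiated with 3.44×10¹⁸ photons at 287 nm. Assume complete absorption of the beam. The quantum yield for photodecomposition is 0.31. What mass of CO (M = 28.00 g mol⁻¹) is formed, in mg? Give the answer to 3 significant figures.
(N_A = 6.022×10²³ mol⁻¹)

0.0496 mg

Moles of photons: 3.44×10¹⁸ / 6.022×10²³ = 5.712×10⁻⁶ mol.
Product: Φ × n_abs = 0.31 × 5.712×10⁻⁶ = 1.771×10⁻⁶ mol.
Mass: 1.771×10⁻⁶ × 28.00 = 4.959×10⁻⁵ g = 0.0496 mg.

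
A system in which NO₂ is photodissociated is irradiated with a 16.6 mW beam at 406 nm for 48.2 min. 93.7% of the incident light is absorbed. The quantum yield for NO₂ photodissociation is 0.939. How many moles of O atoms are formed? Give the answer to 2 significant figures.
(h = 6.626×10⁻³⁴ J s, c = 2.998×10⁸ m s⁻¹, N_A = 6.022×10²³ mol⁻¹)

1.4×10⁻⁴ mol

Photon energy at 406 nm: hc/λ = (6.626×10⁻³⁴)(2.998×10⁸)/(406×10⁻⁹) = 4.893×10⁻¹⁹ J.
Energy delivered: (16.6 mW)(2892 s) = 48.01 J.
Photons incident: 48.01 / 4.893×10⁻¹⁹ = 9.812×10¹⁹, i.e. 9.812×10¹⁹/6.022×10²³ = 1.629×10⁻⁴ mol.
Photons absorbed: 0.937 × 1.629×10⁻⁴ = 1.526×10⁻⁴ mol.
Product: Φ × n_abs = 0.939 × 1.526×10⁻⁴ = 1.433×10⁻⁴ mol.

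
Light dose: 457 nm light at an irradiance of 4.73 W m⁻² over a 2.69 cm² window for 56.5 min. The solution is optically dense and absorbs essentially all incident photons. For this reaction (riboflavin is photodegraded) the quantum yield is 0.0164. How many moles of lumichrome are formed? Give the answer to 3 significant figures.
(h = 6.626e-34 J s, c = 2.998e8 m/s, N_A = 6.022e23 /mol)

Photon energy at 457 nm: hc/λ = (6.626e-34)(2.998e8)/(457e-9) = 4.347e-19 J.
Energy delivered: (4.73 W m⁻²)(2.69e-4 m²)(3390 s) = 4.313 J.
Photons incident: 4.313 / 4.347e-19 = 9.922e18, i.e. 9.922e18/6.022e23 = 1.648e-5 mol.
Product: Φ × n_abs = 0.0164 × 1.648e-5 = 2.703e-7 mol.

2.70e-7 mol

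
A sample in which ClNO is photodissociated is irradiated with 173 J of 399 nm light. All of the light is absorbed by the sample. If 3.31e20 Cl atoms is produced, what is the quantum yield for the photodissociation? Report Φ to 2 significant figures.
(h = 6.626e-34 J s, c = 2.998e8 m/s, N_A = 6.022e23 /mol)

Product: 3.31e20 / 6.022e23 = 5.497e-4 mol.
Photon energy at 399 nm: hc/λ = (6.626e-34)(2.998e8)/(399e-9) = 4.979e-19 J.
Photons incident: 173 / 4.979e-19 = 3.475e20, i.e. 3.475e20/6.022e23 = 5.771e-4 mol.
Φ = 5.497e-4 mol / 5.771e-4 mol photons = 0.95.

Φ = 0.95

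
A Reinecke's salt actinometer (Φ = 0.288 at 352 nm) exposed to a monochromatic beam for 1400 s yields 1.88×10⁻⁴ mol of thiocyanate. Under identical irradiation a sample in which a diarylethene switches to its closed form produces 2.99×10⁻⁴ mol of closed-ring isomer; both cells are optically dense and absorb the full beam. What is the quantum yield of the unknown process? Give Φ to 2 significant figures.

Photons absorbed by the actinometer: 1.88×10⁻⁴ / 0.288 = 6.528×10⁻⁴ mol.
Φ(unknown) = 2.99×10⁻⁴ / 6.528×10⁻⁴ = 0.46.

Φ = 0.46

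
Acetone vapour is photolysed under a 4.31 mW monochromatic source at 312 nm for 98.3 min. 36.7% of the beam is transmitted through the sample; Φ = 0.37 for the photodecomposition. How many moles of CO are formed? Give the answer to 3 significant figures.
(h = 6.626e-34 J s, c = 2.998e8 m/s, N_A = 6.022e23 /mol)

1.55e-5 mol

Photon energy at 312 nm: hc/λ = (6.626e-34)(2.998e8)/(312e-9) = 6.367e-19 J.
Energy delivered: (4.31 mW)(5898 s) = 25.42 J.
Photons incident: 25.42 / 6.367e-19 = 3.992e19, i.e. 3.992e19/6.022e23 = 6.629e-5 mol.
Fraction absorbed: 1 − 36.7/100 = 0.6330.
Photons absorbed: 0.6330 × 6.629e-5 = 4.196e-5 mol.
Product: Φ × n_abs = 0.37 × 4.196e-5 = 1.553e-5 mol.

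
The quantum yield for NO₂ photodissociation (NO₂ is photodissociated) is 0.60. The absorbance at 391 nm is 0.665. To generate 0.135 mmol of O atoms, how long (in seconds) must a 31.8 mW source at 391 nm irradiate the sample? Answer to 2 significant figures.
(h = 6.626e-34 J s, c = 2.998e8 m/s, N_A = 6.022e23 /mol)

Product: 0.135 mmol = 1.35e-4 mol.
Photons that must be absorbed: 1.35e-4 / 0.60 = 2.250e-4 mol.
Fraction absorbed: 1 − 10^(−0.665) = 0.7837.
Incident photons needed: 2.250e-4 / 0.7837 = 2.871e-4 mol.
Photon energy: hc/λ = 5.080e-19 J; per mole, 3.059e5 J mol⁻¹.
Energy required: 2.871e-4 × 3.059e5 = 87.82 J.
Time: 87.82 J / 0.0318 W = 2800 s.

t ≈ 2800 s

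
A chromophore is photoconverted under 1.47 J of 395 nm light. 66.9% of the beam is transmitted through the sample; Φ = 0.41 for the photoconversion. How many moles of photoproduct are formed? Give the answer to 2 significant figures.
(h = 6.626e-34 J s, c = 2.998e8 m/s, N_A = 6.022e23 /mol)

6.6e-7 mol

Photon energy at 395 nm: hc/λ = (6.626e-34)(2.998e8)/(395e-9) = 5.029e-19 J.
Photons incident: 1.47 / 5.029e-19 = 2.923e18, i.e. 2.923e18/6.022e23 = 4.854e-6 mol.
Fraction absorbed: 1 − 66.9/100 = 0.3310.
Photons absorbed: 0.3310 × 4.854e-6 = 1.607e-6 mol.
Product: Φ × n_abs = 0.41 × 1.607e-6 = 6.589e-7 mol.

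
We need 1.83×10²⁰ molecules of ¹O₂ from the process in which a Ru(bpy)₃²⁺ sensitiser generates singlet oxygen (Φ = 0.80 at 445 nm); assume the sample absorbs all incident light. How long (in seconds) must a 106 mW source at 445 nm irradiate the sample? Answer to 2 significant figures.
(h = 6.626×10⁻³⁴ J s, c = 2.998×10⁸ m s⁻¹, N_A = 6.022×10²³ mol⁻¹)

Product: 1.83×10²⁰ / 6.022×10²³ = 3.039×10⁻⁴ mol.
Photons that must be absorbed: 3.039×10⁻⁴ / 0.80 = 3.799×10⁻⁴ mol.
Photon energy: hc/λ = 4.464×10⁻¹⁹ J; per mole, 2.688×10⁵ J mol⁻¹.
Energy required: 3.799×10⁻⁴ × 2.688×10⁵ = 102.1 J.
Time: 102.1 J / 0.106 W = 960 s.

t ≈ 960 s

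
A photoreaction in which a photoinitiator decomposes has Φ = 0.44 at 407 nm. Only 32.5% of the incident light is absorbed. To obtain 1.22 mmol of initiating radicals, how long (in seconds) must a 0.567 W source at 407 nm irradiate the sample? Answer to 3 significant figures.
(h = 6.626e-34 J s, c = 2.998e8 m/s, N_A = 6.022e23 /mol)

Product: 1.22 mmol = 0.00122 mol.
Photons that must be absorbed: 0.00122 / 0.44 = 0.002773 mol.
Incident photons needed: 0.002773 / 0.325 = 0.008532 mol.
Photon energy: hc/λ = 4.881e-19 J; per mole, 2.939e5 J mol⁻¹.
Energy required: 0.008532 × 2.939e5 = 2508 J.
Time: 2508 J / 0.567 W = 4420 s.

t ≈ 4420 s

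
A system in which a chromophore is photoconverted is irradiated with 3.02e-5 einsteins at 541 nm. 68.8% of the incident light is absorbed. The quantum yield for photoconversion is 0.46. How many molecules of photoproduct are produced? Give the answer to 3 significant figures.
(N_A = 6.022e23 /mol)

5.76e18 molecules

Photons absorbed: 0.688 × 3.02e-5 = 2.078e-5 mol.
Product: Φ × n_abs = 0.46 × 2.078e-5 = 9.559e-6 mol.
As a count: 9.559e-6 × 6.022e23 = 5.76e18.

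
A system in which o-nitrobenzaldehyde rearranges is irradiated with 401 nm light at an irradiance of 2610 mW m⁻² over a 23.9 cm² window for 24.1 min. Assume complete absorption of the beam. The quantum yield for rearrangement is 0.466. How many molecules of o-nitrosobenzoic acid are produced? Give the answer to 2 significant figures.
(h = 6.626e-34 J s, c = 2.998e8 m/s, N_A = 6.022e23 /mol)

8.5e18 molecules

Photon energy at 401 nm: hc/λ = (6.626e-34)(2.998e8)/(401e-9) = 4.954e-19 J.
Energy delivered: (2610 mW m⁻²)(23.9e-4 m²)(1446 s) = 9.020 J.
Photons incident: 9.020 / 4.954e-19 = 1.821e19, i.e. 1.821e19/6.022e23 = 3.024e-5 mol.
Product: Φ × n_abs = 0.466 × 3.024e-5 = 1.409e-5 mol.
As a count: 1.409e-5 × 6.022e23 = 8.5e18.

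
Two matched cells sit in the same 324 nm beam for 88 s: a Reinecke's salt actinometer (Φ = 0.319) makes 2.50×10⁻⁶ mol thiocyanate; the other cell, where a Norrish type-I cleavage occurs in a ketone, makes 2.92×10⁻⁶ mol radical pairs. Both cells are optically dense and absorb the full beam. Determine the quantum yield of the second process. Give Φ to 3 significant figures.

Photons absorbed by the actinometer: 2.50×10⁻⁶ / 0.319 = 7.837×10⁻⁶ mol.
Φ(unknown) = 2.92×10⁻⁶ / 7.837×10⁻⁶ = 0.373.

Φ = 0.373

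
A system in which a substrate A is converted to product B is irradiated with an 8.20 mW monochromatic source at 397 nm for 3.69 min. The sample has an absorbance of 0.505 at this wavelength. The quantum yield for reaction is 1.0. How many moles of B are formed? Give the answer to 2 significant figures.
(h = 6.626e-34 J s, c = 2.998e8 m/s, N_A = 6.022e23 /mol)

4.1e-6 mol

Photon energy at 397 nm: hc/λ = (6.626e-34)(2.998e8)/(397e-9) = 5.004e-19 J.
Energy delivered: (8.20 mW)(221.4 s) = 1.815 J.
Photons incident: 1.815 / 5.004e-19 = 3.627e18, i.e. 3.627e18/6.022e23 = 6.023e-6 mol.
Fraction absorbed: 1 − 10^(−0.505) = 0.6874.
Photons absorbed: 0.6874 × 6.023e-6 = 4.140e-6 mol.
Product: Φ × n_abs = 1.0 × 4.140e-6 = 4.140e-6 mol.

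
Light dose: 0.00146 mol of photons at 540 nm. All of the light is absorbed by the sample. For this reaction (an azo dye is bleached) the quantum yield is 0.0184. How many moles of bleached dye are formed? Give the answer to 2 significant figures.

2.7×10⁻⁵ mol

Product: Φ × n_abs = 0.0184 × 0.00146 = 2.686×10⁻⁵ mol.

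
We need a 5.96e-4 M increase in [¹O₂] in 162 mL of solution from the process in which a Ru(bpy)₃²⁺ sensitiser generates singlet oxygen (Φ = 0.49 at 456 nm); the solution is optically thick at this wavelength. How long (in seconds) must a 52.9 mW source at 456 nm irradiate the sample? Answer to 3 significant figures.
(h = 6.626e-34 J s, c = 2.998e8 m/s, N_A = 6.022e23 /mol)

Product: (5.96e-4 M)(0.162 L) = 9.655e-5 mol.
Photons that must be absorbed: 9.655e-5 / 0.49 = 1.970e-4 mol.
Photon energy: hc/λ = 4.356e-19 J; per mole, 2.623e5 J mol⁻¹.
Energy required: 1.970e-4 × 2.623e5 = 51.67 J.
Time: 51.67 J / 0.0529 W = 977 s.

t ≈ 977 s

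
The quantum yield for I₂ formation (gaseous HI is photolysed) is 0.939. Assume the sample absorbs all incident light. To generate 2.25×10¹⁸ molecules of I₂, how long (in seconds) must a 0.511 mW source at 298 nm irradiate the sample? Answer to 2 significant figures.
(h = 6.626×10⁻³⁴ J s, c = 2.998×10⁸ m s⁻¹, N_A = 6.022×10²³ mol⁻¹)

t ≈ 3100 s

Product: 2.25×10¹⁸ / 6.022×10²³ = 3.736×10⁻⁶ mol.
Photons that must be absorbed: 3.736×10⁻⁶ / 0.939 = 3.979×10⁻⁶ mol.
Photon energy: hc/λ = 6.666×10⁻¹⁹ J; per mole, 4.014×10⁵ J mol⁻¹.
Energy required: 3.979×10⁻⁶ × 4.014×10⁵ = 1.597 J.
Time: 1.597 J / 0.000511 W = 3100 s.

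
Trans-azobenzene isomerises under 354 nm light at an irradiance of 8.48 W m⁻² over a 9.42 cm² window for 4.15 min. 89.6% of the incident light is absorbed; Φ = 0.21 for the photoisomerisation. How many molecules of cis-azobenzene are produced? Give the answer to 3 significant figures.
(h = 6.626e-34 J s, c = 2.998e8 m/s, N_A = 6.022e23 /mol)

6.67e17 molecules

Photon energy at 354 nm: hc/λ = (6.626e-34)(2.998e8)/(354e-9) = 5.612e-19 J.
Energy delivered: (8.48 W m⁻²)(9.42e-4 m²)(249 s) = 1.989 J.
Photons incident: 1.989 / 5.612e-19 = 3.544e18, i.e. 3.544e18/6.022e23 = 5.885e-6 mol.
Photons absorbed: 0.896 × 5.885e-6 = 5.273e-6 mol.
Product: Φ × n_abs = 0.21 × 5.273e-6 = 1.107e-6 mol.
As a count: 1.107e-6 × 6.022e23 = 6.67e17.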